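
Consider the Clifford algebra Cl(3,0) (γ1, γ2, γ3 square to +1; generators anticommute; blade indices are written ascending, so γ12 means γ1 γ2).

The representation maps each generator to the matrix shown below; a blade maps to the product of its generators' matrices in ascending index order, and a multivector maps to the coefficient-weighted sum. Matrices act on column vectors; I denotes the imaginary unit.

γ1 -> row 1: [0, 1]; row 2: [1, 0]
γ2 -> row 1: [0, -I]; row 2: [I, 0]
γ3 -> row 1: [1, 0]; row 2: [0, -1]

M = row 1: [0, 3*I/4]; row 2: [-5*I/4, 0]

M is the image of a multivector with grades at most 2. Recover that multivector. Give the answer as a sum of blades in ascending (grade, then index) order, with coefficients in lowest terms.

Method: 1, rho(γ1), rho(γ2), rho(γ3) form a trace-orthogonal basis of the 2x2 complex matrices (tr(X Y) = 2 if X = Y, else 0), so M = m0*1 + m1*rho(γ1) + m2*rho(γ2) + m3*rho(γ3) with m0 = tr(M)/2 = 0, m1 = tr(M rho(γ1))/2 = -I/4, m2 = tr(M rho(γ2))/2 = -1, m3 = tr(M rho(γ3))/2 = 0.
Multiplying table entries, the bivector images are rho(γ12) = I*rho(γ3), rho(γ13) = -I*rho(γ2), rho(γ23) = I*rho(γ1); with real blade coefficients the real parts of m0..m3 are the coefficients of 1, γ1, γ2, γ3 and the imaginary parts give the bivectors (γ23: Im m1, γ13: -Im m2, γ12: Im m3).
Answer: -γ2 - 1/4*γ23


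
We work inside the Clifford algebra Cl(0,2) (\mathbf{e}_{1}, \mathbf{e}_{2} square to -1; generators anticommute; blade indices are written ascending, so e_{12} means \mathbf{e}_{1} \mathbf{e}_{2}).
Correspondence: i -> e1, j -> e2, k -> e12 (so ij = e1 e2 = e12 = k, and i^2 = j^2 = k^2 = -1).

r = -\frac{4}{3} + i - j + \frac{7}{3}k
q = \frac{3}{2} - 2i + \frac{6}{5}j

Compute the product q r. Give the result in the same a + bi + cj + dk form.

In blades: q = \frac{3}{2} - 2 e_{1} + \frac{6}{5} e_{2}, r = -\frac{4}{3} + e_{1} - e_{2} + \frac{7}{3} e_{12}.
Distribute q over r term by term (generator squares from the signature, products reordered to ascending indices): (\frac{3}{2})*r = -2 + \frac{3}{2} e_{1} - \frac{3}{2} e_{2} + \frac{7}{2} e_{12}; (-2 e_{1})*r = 2 + \frac{8}{3} e_{1} + \frac{14}{3} e_{2} + 2 e_{12}; (\frac{6}{5} e_{2})*r = \frac{6}{5} + \frac{14}{5} e_{1} - \frac{8}{5} e_{2} - \frac{6}{5} e_{12}.
Sum: \frac{6}{5} + \frac{209}{30} e_{1} + \frac{47}{30} e_{2} + \frac{43}{10} e_{12}; translating back through the correspondence:
Answer: \frac{6}{5} + \frac{209}{30}i + \frac{47}{30}j + \frac{43}{10}k


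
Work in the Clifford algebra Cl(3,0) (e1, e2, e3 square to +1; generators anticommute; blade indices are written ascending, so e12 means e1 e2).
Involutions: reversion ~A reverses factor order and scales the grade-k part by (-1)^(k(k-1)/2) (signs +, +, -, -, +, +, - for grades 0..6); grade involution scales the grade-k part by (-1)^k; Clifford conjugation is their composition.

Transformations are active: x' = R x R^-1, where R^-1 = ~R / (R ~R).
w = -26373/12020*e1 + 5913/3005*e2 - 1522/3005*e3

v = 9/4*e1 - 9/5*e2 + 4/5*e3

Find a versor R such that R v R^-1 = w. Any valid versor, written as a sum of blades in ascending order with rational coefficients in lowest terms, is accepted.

Equal squares first: v^2 = w^2 = 3577/400. Then v + w = 168/3005*e1 + 504/3005*e2 + 882/3005*e3 is a versor taking v to w, provided it is invertible.
Answer: 168/3005*e1 + 504/3005*e2 + 882/3005*e3


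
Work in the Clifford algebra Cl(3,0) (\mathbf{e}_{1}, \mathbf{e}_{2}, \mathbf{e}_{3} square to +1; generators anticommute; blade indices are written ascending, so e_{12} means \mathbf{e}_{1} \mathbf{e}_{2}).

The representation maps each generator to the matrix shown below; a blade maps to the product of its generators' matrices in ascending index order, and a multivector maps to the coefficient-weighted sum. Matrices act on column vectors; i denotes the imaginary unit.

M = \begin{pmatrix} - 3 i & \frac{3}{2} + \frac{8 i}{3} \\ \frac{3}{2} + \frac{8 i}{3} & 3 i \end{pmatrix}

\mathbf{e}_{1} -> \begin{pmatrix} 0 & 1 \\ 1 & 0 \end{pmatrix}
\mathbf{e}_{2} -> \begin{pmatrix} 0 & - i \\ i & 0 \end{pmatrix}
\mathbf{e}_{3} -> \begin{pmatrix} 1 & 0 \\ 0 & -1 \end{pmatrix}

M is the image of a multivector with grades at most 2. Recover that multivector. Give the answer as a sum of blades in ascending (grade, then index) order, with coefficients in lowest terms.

Method: 1, rho(e_{1}), rho(e_{2}), rho(e_{3}) form a trace-orthogonal basis of the 2x2 complex matrices (tr(X Y) = 2 if X = Y, else 0), so M = m0*1 + m1*rho(e_{1}) + m2*rho(e_{2}) + m3*rho(e_{3}) with m0 = tr(M)/2 = 0, m1 = tr(M rho(e_{1}))/2 = \frac{3}{2} + \frac{8 i}{3}, m2 = tr(M rho(e_{2}))/2 = 0, m3 = tr(M rho(e_{3}))/2 = - 3 i.
Multiplying table entries, the bivector images are rho(e_{12}) = i*rho(e_{3}), rho(e_{13}) = -i*rho(e_{2}), rho(e_{23}) = i*rho(e_{1}); with real blade coefficients the real parts of m0..m3 are the coefficients of 1, e_{1}, e_{2}, e_{3} and the imaginary parts give the bivectors (e_{23}: Im m1, e_{13}: -Im m2, e_{12}: Im m3).
Answer: \frac{3}{2} e_{1} - 3 e_{12} + \frac{8}{3} e_{23}


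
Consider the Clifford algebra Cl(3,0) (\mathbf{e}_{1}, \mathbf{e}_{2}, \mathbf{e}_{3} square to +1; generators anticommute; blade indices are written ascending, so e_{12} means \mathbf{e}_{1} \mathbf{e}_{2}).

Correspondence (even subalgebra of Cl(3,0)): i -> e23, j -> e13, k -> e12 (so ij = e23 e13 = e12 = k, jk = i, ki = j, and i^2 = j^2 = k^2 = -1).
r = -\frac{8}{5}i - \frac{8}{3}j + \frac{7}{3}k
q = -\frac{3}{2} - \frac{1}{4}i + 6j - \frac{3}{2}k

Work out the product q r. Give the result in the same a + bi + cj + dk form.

In blades: q = -\frac{3}{2} - \frac{3}{2} e_{12} + 6 e_{13} - \frac{1}{4} e_{23}, r = \frac{7}{3} e_{12} - \frac{8}{3} e_{13} - \frac{8}{5} e_{23}.
Distribute q over r term by term (generator squares from the signature, products reordered to ascending indices): (-\frac{3}{2})*r = -\frac{7}{2} e_{12} + 4 e_{13} + \frac{12}{5} e_{23}; (-\frac{3}{2} e_{12})*r = \frac{7}{2} + \frac{12}{5} e_{13} - 4 e_{23}; (6 e_{13})*r = 16 + \frac{48}{5} e_{12} + 14 e_{23}; (-\frac{1}{4} e_{23})*r = -\frac{2}{5} + \frac{2}{3} e_{12} + \frac{7}{12} e_{13}.
Sum: \frac{191}{10} + \frac{203}{30} e_{12} + \frac{419}{60} e_{13} + \frac{62}{5} e_{23}; translating back through the correspondence:
Answer: \frac{191}{10} + \frac{62}{5}i + \frac{419}{60}j + \frac{203}{30}k


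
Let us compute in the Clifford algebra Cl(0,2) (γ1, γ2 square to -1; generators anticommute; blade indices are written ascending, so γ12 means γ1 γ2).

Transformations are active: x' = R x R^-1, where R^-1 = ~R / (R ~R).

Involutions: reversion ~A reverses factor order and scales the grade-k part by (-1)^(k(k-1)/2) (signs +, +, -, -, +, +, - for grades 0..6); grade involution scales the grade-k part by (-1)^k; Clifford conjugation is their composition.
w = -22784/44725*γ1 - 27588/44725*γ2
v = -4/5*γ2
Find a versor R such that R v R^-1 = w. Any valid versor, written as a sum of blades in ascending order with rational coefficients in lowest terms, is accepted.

Since q(v) = q(w) = -16/25, the sum R = v + w = -22784/44725*γ1 - 63368/44725*γ2 does the job whenever invertible.
Answer: -22784/44725*γ1 - 63368/44725*γ2


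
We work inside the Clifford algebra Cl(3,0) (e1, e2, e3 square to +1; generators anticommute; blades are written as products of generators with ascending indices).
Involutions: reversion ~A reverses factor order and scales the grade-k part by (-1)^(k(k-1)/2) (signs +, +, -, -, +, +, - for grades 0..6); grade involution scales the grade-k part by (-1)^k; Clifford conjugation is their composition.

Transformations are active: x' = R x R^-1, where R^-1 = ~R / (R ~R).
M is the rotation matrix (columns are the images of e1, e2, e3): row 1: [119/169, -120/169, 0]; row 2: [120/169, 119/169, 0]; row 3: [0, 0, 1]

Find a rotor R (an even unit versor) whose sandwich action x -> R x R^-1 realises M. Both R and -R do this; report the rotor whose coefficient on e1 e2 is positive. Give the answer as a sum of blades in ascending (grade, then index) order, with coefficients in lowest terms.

Method: write R = a + b12*e1 e2 + b13*e1 e3 + b23*e2 e3 with a^2 + b12^2 + b13^2 + b23^2 = 1 (so R^-1 = ~R). Expanding the columns R e_j ~R gives tr M = 4a^2 - 1 and, from the antisymmetric part, M21 - M12 = -4a*b12, M13 - M31 = 4a*b13, M32 - M23 = -4a*b23.
Here tr M = 407/169, so a^2 = (1 + tr M)/4 = 144/169 and a = ±12/13. Taking a = 12/13: M21 - M12 = 240/169, M13 - M31 = 0, M32 - M23 = 0, giving b12 = -5/13, b13 = 0, b23 = 0, i.e. R = 12/13 - 5/13*e1 e2.
Its e1 e2 coefficient is negative, so report the other preimage -R.
Answer: -12/13 + 5/13*e1 e2. Why the constraint matters: R and -R act identically through the sandwich — M has trace 407/169 either way — so only the sign condition on e1 e2 picks one of the two preimages.


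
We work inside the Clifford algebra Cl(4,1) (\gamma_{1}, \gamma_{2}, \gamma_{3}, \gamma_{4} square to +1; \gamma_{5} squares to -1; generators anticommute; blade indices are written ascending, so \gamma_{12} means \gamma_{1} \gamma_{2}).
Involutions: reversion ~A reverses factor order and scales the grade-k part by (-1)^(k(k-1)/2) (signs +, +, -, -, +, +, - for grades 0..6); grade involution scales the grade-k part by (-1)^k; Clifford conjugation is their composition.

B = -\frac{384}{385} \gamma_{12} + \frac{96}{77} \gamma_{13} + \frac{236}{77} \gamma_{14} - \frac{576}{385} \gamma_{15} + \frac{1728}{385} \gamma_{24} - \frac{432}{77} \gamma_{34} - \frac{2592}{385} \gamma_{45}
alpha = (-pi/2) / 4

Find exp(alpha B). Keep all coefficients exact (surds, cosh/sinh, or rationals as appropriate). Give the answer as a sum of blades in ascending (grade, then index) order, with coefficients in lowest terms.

B^2 term by term: the squares give (-\frac{384}{385})^2*(\gamma_{12})^2 + (\frac{96}{77})^2*(\gamma_{13})^2 + (\frac{236}{77})^2*(\gamma_{14})^2 + (-\frac{576}{385})^2*(\gamma_{15})^2 + (\frac{1728}{385})^2*(\gamma_{24})^2 + (-\frac{432}{77})^2*(\gamma_{34})^2 + (-\frac{2592}{385})^2*(\gamma_{45})^2 = \frac{147456}{148225}*(-1) + \frac{9216}{5929}*(-1) + \frac{55696}{5929}*(-1) + \frac{331776}{148225}*(+1) + \frac{2985984}{148225}*(-1) + \frac{186624}{5929}*(-1) + \frac{6718464}{148225}*(+1) = -16 (each basis 2-blade squares to minus the product of its generators' squares); cross terms between blades sharing an index anticommute and cancel; the commuting (index-disjoint) pairs give grade-4 terms 2*c*c'*(blade product), which cancel blade by blade — \gamma_{1234}: \frac{331776}{29645} - \frac{331776}{29645} = 0; \gamma_{1245}: \frac{1990656}{148225} - \frac{1990656}{148225} = 0; \gamma_{1345}: -\frac{497664}{29645} + \frac{497664}{29645} = 0 — confirming B is simple. So B^2 = -16.
B^2 = -16 — since the square is negative, the closed form is circular: l = 4, alpha*l = - \frac{\pi}{2}, so exp(alpha B) = cos(- \frac{\pi}{2}) + (sin(- \frac{\pi}{2})/4)*B = 0 + (- \frac{1}{4})*B.
Answer: \frac{96}{385} \gamma_{12} - \frac{24}{77} \gamma_{13} - \frac{59}{77} \gamma_{14} + \frac{144}{385} \gamma_{15} - \frac{432}{385} \gamma_{24} + \frac{108}{77} \gamma_{34} + \frac{648}{385} \gamma_{45}


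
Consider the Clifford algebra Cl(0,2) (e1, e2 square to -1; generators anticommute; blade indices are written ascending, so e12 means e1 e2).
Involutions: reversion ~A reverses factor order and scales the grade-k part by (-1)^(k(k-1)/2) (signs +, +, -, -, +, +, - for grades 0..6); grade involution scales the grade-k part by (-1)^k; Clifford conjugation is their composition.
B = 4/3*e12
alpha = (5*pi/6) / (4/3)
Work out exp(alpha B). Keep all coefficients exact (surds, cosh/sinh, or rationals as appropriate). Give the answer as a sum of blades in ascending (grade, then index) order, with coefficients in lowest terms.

B^2 = (4/3)^2*(e12)^2 = 16/9*(-1) = -16/9 (a basis 2-blade squares to minus the product of its generators' squares).
B^2 = -16/9 — circular case — the even/odd split gives cos and sin: l = 4/3, alpha*l = 5*pi/6, so exp(alpha B) = cos(5*pi/6) + (sin(5*pi/6)/(4/3))*B = -sqrt(3)/2 + (3/8)*B.
Answer: -sqrt(3)/2 + 1/2*e12


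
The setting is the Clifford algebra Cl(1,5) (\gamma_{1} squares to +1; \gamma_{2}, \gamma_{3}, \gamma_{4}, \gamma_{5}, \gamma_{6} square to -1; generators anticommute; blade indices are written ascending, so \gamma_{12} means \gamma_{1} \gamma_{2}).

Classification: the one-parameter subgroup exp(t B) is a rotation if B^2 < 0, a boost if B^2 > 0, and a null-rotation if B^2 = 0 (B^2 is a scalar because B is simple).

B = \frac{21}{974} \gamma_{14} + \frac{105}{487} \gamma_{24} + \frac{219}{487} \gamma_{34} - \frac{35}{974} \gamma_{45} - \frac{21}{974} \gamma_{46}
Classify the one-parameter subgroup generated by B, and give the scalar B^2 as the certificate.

B^2 term by term: the squares give (\frac{21}{974})^2*(\gamma_{14})^2 + (\frac{105}{487})^2*(\gamma_{24})^2 + (\frac{219}{487})^2*(\gamma_{34})^2 + (-\frac{35}{974})^2*(\gamma_{45})^2 + (-\frac{21}{974})^2*(\gamma_{46})^2 = \frac{441}{948676}*(+1) + \frac{11025}{237169}*(-1) + \frac{47961}{237169}*(-1) + \frac{1225}{948676}*(-1) + \frac{441}{948676}*(-1) = -\frac{1}{4} (each basis 2-blade squares to minus the product of its generators' squares); cross terms between blades sharing an index anticommute and cancel. So B^2 = -\frac{1}{4}.
Answer: rotation, certificate B^2 = -\frac{1}{4}. Why this suffices: the scalar -\frac{1}{4} survives any versor conjugation, so its sign alone determines the class however B is presented.


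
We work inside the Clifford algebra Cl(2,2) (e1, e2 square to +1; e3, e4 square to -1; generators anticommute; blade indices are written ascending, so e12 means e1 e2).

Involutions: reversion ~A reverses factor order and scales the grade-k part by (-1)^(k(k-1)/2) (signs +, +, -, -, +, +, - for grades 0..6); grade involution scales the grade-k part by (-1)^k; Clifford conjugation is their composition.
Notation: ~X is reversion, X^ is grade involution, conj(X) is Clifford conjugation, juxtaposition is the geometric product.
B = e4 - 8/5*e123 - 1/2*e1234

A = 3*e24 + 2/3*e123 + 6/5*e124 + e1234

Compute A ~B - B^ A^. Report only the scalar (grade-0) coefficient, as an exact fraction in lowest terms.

first term: 17/30 - 3*e2 + 3/5*e3 - 29/15*e4 - 6/5*e12 + 3/2*e13 + 48/25*e34 - e123 + 24/5*e134 + 2/3*e1234
second term: -47/30 - 3*e2 + 3/5*e3 + 19/15*e4 - 6/5*e12 + 3/2*e13 + 48/25*e34 - e123 - 24/5*e134 - 2/3*e1234
Answer: 32/15


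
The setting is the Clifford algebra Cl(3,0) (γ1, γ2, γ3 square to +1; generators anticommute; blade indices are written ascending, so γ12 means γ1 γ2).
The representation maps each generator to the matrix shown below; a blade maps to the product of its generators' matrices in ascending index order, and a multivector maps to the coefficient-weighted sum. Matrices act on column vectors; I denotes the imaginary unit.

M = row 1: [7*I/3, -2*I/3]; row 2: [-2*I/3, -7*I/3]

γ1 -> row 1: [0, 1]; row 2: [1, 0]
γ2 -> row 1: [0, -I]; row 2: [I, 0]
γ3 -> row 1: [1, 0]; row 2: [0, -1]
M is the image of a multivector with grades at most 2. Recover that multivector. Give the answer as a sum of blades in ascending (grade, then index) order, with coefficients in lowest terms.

Method: 1, rho(γ1), rho(γ2), rho(γ3) form a trace-orthogonal basis of the 2x2 complex matrices (tr(X Y) = 2 if X = Y, else 0), so M = m0*1 + m1*rho(γ1) + m2*rho(γ2) + m3*rho(γ3) with m0 = tr(M)/2 = 0, m1 = tr(M rho(γ1))/2 = -2*I/3, m2 = tr(M rho(γ2))/2 = 0, m3 = tr(M rho(γ3))/2 = 7*I/3.
Multiplying table entries, the bivector images are rho(γ12) = I*rho(γ3), rho(γ13) = -I*rho(γ2), rho(γ23) = I*rho(γ1); with real blade coefficients the real parts of m0..m3 are the coefficients of 1, γ1, γ2, γ3 and the imaginary parts give the bivectors (γ23: Im m1, γ13: -Im m2, γ12: Im m3).
Answer: 7/3*γ12 - 2/3*γ23


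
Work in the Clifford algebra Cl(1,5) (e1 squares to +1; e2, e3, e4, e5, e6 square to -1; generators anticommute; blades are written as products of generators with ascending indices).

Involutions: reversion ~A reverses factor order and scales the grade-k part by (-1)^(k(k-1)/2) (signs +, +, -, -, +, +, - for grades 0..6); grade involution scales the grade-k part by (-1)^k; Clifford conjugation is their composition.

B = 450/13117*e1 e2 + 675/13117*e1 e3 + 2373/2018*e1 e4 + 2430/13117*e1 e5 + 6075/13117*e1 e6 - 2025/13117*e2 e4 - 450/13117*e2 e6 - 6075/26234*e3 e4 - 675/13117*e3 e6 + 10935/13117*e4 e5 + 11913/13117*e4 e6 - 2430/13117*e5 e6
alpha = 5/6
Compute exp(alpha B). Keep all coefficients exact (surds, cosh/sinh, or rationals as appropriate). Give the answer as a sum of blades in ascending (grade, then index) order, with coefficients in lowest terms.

B^2 term by term: the squares give (450/13117)^2*(e1 e2)^2 + (675/13117)^2*(e1 e3)^2 + (2373/2018)^2*(e1 e4)^2 + (2430/13117)^2*(e1 e5)^2 + (6075/13117)^2*(e1 e6)^2 + (-2025/13117)^2*(e2 e4)^2 + (-450/13117)^2*(e2 e6)^2 + (-6075/26234)^2*(e3 e4)^2 + (-675/13117)^2*(e3 e6)^2 + (10935/13117)^2*(e4 e5)^2 + (11913/13117)^2*(e4 e6)^2 + (-2430/13117)^2*(e5 e6)^2 = 202500/172055689*(+1) + 455625/172055689*(+1) + 5631129/4072324*(+1) + 5904900/172055689*(+1) + 36905625/172055689*(+1) + 4100625/172055689*(-1) + 202500/172055689*(-1) + 36905625/688222756*(-1) + 455625/172055689*(-1) + 119574225/172055689*(-1) + 141919569/172055689*(-1) + 5904900/172055689*(-1) = 0 (each basis 2-blade squares to minus the product of its generators' squares); cross terms between blades sharing an index anticommute and cancel; the commuting (index-disjoint) pairs give grade-4 terms 2*c*c'*(blade product), which cancel blade by blade — e1 e2 e3 e4: -2733750/172055689 + 2733750/172055689 = 0; e1 e2 e3 e6: -607500/172055689 + 607500/172055689 = 0; e1 e2 e4 e5: 9841500/172055689 - 9841500/172055689 = 0; e1 e2 e4 e6: 10721700/172055689 + 1067850/13235053 - 24603750/172055689 = 0; e1 e2 e5 e6: -2187000/172055689 + 2187000/172055689 = 0; e1 e3 e4 e5: 14762250/172055689 - 14762250/172055689 = 0; e1 e3 e4 e6: 16082550/172055689 + 1601775/13235053 - 36905625/172055689 = 0; e1 e3 e5 e6: -3280500/172055689 + 3280500/172055689 = 0; e1 e4 e5 e6: -5766390/13235053 - 57897180/172055689 + 132860250/172055689 = 0; e2 e3 e4 e6: -2733750/172055689 + 2733750/172055689 = 0; e2 e4 e5 e6: 9841500/172055689 - 9841500/172055689 = 0; e3 e4 e5 e6: 14762250/172055689 - 14762250/172055689 = 0 — confirming B is simple. So B^2 = 0.
B^2 = 0, so the series truncates immediately: exp(alpha B) = 1 + alpha B (parabolic case).
Answer: 1 + 375/13117*e1 e2 + 1125/26234*e1 e3 + 3955/4036*e1 e4 + 2025/13117*e1 e5 + 10125/26234*e1 e6 - 3375/26234*e2 e4 - 375/13117*e2 e6 - 10125/52468*e3 e4 - 1125/26234*e3 e6 + 18225/26234*e4 e5 + 19855/26234*e4 e6 - 2025/13117*e5 e6


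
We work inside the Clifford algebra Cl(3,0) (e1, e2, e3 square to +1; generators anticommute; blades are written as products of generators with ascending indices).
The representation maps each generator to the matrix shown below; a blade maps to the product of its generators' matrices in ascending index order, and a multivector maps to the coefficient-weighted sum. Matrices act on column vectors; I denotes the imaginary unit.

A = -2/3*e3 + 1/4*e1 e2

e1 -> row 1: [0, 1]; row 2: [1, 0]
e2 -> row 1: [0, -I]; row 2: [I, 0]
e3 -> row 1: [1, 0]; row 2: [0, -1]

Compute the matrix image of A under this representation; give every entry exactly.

Bivector images (products of the table entries): rho(e1 e2) = rho(e1)rho(e2) = row 1: [I, 0]; row 2: [0, -I].
M = (-2/3)*rho(e3) + (1/4)*rho(e1 e2), summed entrywise:
Answer: row 1: [-2/3 + I/4, 0]; row 2: [0, 2/3 - I/4]


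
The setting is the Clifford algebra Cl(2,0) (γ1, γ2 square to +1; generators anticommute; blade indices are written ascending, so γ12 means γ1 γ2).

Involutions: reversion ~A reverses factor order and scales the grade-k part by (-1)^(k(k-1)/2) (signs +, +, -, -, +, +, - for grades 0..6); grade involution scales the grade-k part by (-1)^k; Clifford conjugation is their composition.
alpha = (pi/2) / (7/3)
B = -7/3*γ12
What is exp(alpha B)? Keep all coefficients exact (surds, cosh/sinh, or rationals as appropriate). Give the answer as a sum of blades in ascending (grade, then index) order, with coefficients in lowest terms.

B^2 = (-7/3)^2*(γ12)^2 = 49/9*(-1) = -49/9 (a basis 2-blade squares to minus the product of its generators' squares).
B^2 = -49/9 — the series telescopes trigonometrically here: l = 7/3, alpha*l = pi/2, so exp(alpha B) = cos(pi/2) + (sin(pi/2)/(7/3))*B = 0 + (3/7)*B.
Answer: -γ12


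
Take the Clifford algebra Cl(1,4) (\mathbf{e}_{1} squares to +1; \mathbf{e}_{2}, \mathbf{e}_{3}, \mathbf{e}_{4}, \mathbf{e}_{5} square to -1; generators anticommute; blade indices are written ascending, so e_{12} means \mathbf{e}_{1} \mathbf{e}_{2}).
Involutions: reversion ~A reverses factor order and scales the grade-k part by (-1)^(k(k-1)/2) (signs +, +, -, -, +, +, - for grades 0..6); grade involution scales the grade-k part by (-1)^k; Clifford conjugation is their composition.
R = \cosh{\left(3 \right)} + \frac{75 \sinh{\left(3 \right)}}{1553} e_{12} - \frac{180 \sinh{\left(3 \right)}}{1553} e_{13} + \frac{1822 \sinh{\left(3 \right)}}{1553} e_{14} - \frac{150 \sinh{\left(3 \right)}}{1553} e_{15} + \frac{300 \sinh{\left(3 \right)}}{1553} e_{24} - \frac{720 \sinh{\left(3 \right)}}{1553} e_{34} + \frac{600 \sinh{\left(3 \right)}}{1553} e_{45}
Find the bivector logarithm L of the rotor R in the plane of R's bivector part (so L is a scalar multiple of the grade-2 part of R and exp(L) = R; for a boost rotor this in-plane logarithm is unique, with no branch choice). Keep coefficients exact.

The scalar part of R is \cosh{\left(3 \right)}, which determines |rapidity| via cosh; the sign lives in the bivector part, and pairing them (bivector part over sinh of the rapidity = the plane) gives the unique in-plane L = rapidity * plane.
Concretely: cosh(rapidity) = \cosh{\left(3 \right)} gives rapidity = ±3, and since rapidity/sinh(rapidity) is even the sign is immaterial: L = (rapidity/sinh(rapidity)) * <R>_2 = (\frac{3}{\sinh{\left(3 \right)}}) * <R>_2.
Answer: \frac{225}{1553} e_{12} - \frac{540}{1553} e_{13} + \frac{5466}{1553} e_{14} - \frac{450}{1553} e_{15} + \frac{900}{1553} e_{24} - \frac{2160}{1553} e_{34} + \frac{1800}{1553} e_{45}


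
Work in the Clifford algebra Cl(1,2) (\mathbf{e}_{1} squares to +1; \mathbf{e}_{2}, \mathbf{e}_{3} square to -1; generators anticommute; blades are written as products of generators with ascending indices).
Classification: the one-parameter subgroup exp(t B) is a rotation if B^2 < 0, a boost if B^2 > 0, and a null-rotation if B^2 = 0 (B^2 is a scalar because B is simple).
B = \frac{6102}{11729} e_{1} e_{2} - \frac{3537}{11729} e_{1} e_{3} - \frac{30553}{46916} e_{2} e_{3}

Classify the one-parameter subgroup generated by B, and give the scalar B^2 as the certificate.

B^2 term by term: the squares give (\frac{6102}{11729})^2*(e_{1} e_{2})^2 + (-\frac{3537}{11729})^2*(e_{1} e_{3})^2 + (-\frac{30553}{46916})^2*(e_{2} e_{3})^2 = \frac{37234404}{137569441}*(+1) + \frac{12510369}{137569441}*(+1) + \frac{933485809}{2201111056}*(-1) = -\frac{1}{16} (each basis 2-blade squares to minus the product of its generators' squares); cross terms between blades sharing an index anticommute and cancel. So B^2 = -\frac{1}{16}.
Answer: rotation, certificate B^2 = -\frac{1}{16}. Note: conjugating B changes its blade decomposition but never the scalar B^2 = -\frac{1}{16}, whose sign settles the classification.


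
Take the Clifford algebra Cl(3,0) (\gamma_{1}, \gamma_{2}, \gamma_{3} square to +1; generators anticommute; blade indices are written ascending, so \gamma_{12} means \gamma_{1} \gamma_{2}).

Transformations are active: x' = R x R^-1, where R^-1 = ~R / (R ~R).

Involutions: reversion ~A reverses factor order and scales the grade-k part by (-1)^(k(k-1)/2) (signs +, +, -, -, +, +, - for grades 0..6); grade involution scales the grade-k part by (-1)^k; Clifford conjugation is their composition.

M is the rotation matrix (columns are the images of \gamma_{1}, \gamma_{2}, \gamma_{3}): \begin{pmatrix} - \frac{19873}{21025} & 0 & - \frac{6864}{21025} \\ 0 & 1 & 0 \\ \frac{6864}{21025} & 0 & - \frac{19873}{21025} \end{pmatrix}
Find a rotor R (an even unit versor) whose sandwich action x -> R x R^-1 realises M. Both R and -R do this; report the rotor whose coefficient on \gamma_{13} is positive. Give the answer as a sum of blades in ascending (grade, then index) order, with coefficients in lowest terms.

Method: write R = a + b12*\gamma_{12} + b13*\gamma_{13} + b23*\gamma_{23} with a^2 + b12^2 + b13^2 + b23^2 = 1 (so R^-1 = ~R). Expanding the columns R e_j ~R gives tr M = 4a^2 - 1 and, from the antisymmetric part, M21 - M12 = -4a*b12, M13 - M31 = 4a*b13, M32 - M23 = -4a*b23.
Here tr M = -\frac{18721}{21025}, so a^2 = (1 + tr M)/4 = \frac{576}{21025} and a = ±\frac{24}{145}. Taking a = \frac{24}{145}: M21 - M12 = 0, M13 - M31 = -\frac{13728}{21025}, M32 - M23 = 0, giving b12 = 0, b13 = -\frac{143}{145}, b23 = 0, i.e. R = \frac{24}{145} - \frac{143}{145} \gamma_{13}.
Its \gamma_{13} coefficient is negative, so report the other preimage -R.
Answer: -\frac{24}{145} + \frac{143}{145} \gamma_{13}. Key observation: the double cover Spin(3) -> SO(3) sends R and -R to the same matrix (trace -\frac{18721}{21025} here), so the stated sign of the \gamma_{13} coefficient is what selects one sheet.


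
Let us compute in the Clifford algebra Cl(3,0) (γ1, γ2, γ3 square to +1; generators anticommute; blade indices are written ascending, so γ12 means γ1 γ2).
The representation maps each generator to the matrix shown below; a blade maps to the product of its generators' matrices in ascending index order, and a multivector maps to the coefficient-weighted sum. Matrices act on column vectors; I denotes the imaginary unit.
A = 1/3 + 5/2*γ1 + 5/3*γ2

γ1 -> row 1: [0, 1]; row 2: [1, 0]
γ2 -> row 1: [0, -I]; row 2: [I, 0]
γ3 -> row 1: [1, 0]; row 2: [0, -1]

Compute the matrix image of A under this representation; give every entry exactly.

M = (1/3)*1 + (5/2)*rho(γ1) + (5/3)*rho(γ2), summed entrywise (1 is the identity matrix):
Answer: row 1: [1/3, 5/2 - 5*I/3]; row 2: [5/2 + 5*I/3, 1/3]


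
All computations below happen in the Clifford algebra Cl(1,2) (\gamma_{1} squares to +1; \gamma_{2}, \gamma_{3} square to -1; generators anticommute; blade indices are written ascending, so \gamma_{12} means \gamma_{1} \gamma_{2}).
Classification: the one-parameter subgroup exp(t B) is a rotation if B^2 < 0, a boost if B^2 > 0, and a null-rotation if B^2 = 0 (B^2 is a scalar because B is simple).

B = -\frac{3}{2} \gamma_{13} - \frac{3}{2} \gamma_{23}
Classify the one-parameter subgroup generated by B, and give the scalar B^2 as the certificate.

B^2 term by term: the squares give (-\frac{3}{2})^2*(\gamma_{13})^2 + (-\frac{3}{2})^2*(\gamma_{23})^2 = \frac{9}{4}*(+1) + \frac{9}{4}*(-1) = 0 (each basis 2-blade squares to minus the product of its generators' squares); cross terms between blades sharing an index anticommute and cancel. So B^2 = 0.
Answer: null-rotation, certificate B^2 = 0. Check the certificate: B^2 = 0, and that sign is decisive whatever form B takes.


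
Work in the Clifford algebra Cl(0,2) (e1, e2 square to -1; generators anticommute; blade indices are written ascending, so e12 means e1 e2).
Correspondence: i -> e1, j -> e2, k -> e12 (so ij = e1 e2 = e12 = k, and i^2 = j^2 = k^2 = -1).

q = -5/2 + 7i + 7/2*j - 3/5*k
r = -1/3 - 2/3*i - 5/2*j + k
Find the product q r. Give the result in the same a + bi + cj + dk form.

In blades: q = -5/2 + 7*e1 + 7/2*e2 - 3/5*e12, r = -1/3 - 2/3*e1 - 5/2*e2 + e12.
Distribute q over r term by term (generator squares from the signature, products reordered to ascending indices): (-5/2)*r = 5/6 + 5/3*e1 + 25/4*e2 - 5/2*e12; (7*e1)*r = 14/3 - 7/3*e1 - 7*e2 - 35/2*e12; (7/2*e2)*r = 35/4 + 7/2*e1 - 7/6*e2 + 7/3*e12; (-3/5*e12)*r = 3/5 - 3/2*e1 + 2/5*e2 + 1/5*e12.
Sum: 297/20 + 4/3*e1 - 91/60*e2 - 262/15*e12; translating back through the correspondence:
Answer: 297/20 + 4/3*i - 91/60*j - 262/15*k


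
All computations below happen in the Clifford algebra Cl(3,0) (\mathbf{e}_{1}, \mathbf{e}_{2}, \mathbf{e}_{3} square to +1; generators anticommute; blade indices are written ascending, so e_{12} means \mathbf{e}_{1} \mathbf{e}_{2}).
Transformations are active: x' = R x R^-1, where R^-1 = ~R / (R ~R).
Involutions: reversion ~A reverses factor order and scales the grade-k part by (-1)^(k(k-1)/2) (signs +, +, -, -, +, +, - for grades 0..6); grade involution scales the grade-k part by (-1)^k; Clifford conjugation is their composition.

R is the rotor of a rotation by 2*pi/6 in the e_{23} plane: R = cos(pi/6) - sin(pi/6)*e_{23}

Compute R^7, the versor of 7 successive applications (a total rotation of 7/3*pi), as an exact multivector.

Half-angle bookkeeping: 7 applications in e_{23} add up to rotor phase 7*pi/6 = \frac{7 \pi}{6}, so R^7 = cos(\frac{7 \pi}{6}) - sin(\frac{7 \pi}{6})*e_{23}.
cos(\frac{7 \pi}{6}) = - \frac{\sqrt{3}}{2} and sin(\frac{7 \pi}{6}) = - \frac{1}{2}, so R^7 = - \frac{\sqrt{3}}{2} + \frac{1}{2} e_{23}. The net rotation is 1/3*pi (after discarding 1 full turn, each of which contributes a factor -1 to the rotor); the rotor keeps the half-angle phase exactly.
Answer: - \frac{\sqrt{3}}{2} + \frac{1}{2} e_{23}


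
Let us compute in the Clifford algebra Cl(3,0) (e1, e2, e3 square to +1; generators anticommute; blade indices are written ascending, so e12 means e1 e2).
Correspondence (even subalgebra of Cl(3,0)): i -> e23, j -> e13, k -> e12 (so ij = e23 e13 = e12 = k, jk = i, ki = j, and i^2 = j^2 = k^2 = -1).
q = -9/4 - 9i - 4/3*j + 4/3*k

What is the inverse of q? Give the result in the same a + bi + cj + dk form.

In blades: q = -9/4 + 4/3*e12 - 4/3*e13 - 9*e23.
With qbar = -9/4 - 4/3*e12 + 4/3*e13 + 9*e23 (scalar fixed, mapped units negated), q qbar = 12905/144 (the sum of squared coefficients), so q^-1 = qbar / (12905/144) = -324/12905 - 192/12905*e12 + 192/12905*e13 + 1296/12905*e23; translating back:
Answer: -324/12905 + 1296/12905*i + 192/12905*j - 192/12905*k


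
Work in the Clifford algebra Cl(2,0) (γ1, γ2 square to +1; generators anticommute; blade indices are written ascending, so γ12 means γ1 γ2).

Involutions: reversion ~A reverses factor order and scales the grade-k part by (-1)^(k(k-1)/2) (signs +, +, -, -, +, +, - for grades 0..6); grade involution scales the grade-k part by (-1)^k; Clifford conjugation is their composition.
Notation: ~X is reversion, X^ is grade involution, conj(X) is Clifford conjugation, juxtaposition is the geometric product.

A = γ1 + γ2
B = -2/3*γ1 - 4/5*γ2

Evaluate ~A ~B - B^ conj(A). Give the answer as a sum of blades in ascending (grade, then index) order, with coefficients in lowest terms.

first term: -22/15 - 2/15*γ12
second term: -22/15 + 2/15*γ12
Answer: -4/15*γ12


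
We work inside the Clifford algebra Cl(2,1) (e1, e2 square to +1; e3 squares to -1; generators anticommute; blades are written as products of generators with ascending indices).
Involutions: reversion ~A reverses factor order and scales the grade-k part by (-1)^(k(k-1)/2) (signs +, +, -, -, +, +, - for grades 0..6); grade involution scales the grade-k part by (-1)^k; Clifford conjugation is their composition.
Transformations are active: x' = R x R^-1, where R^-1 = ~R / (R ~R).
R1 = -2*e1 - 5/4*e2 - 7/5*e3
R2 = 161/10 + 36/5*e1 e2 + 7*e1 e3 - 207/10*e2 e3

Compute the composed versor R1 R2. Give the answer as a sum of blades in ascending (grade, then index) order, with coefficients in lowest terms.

Distribute over the terms of R1 (each basis-blade product reordered to ascending indices, repeated generators contracted through their squares):
(-2*e1) R2 = -161/5*e1 - 72/5*e2 - 14*e3 + 207/5*e1 e2 e3
(-5/4*e2) R2 = 9*e1 - 161/8*e2 + 207/8*e3 + 35/4*e1 e2 e3
(-7/5*e3) R2 = -49/5*e1 + 1449/50*e2 - 1127/50*e3 - 252/25*e1 e2 e3
Summing the partial products and collecting blades:
Answer: -33*e1 - 1109/200*e2 - 2133/200*e3 + 4007/100*e1 e2 e3


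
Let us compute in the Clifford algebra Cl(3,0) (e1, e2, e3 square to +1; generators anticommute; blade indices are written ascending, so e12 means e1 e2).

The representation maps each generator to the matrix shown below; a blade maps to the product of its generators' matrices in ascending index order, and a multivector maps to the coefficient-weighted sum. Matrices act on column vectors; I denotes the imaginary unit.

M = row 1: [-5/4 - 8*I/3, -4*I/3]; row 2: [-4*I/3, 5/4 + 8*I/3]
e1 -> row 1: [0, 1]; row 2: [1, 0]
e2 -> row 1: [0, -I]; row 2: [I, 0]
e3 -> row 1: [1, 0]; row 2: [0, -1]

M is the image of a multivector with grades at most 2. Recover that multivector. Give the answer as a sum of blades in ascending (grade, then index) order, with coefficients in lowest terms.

Method: 1, rho(e1), rho(e2), rho(e3) form a trace-orthogonal basis of the 2x2 complex matrices (tr(X Y) = 2 if X = Y, else 0), so M = m0*1 + m1*rho(e1) + m2*rho(e2) + m3*rho(e3) with m0 = tr(M)/2 = 0, m1 = tr(M rho(e1))/2 = -4*I/3, m2 = tr(M rho(e2))/2 = 0, m3 = tr(M rho(e3))/2 = -5/4 - 8*I/3.
Multiplying table entries, the bivector images are rho(e12) = I*rho(e3), rho(e13) = -I*rho(e2), rho(e23) = I*rho(e1); with real blade coefficients the real parts of m0..m3 are the coefficients of 1, e1, e2, e3 and the imaginary parts give the bivectors (e23: Im m1, e13: -Im m2, e12: Im m3).
Answer: -5/4*e3 - 8/3*e12 - 4/3*e23


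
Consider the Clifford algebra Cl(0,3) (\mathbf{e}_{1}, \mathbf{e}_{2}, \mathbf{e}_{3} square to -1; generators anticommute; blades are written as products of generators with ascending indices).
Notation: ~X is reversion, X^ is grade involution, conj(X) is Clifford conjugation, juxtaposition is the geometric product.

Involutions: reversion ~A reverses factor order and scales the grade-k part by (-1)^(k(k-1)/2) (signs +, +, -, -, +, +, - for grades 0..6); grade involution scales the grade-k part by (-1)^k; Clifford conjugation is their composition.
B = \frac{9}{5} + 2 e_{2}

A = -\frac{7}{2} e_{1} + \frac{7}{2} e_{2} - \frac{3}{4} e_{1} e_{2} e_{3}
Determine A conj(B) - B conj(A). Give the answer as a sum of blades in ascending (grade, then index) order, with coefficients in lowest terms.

first term: 7 - \frac{63}{10} e_{1} + \frac{63}{10} e_{2} + 7 e_{1} e_{2} + \frac{3}{2} e_{1} e_{3} - \frac{27}{20} e_{1} e_{2} e_{3}
second term: 7 + \frac{63}{10} e_{1} - \frac{63}{10} e_{2} - 7 e_{1} e_{2} - \frac{3}{2} e_{1} e_{3} - \frac{27}{20} e_{1} e_{2} e_{3}
Answer: -\frac{63}{5} e_{1} + \frac{63}{5} e_{2} + 14 e_{1} e_{2} + 3 e_{1} e_{3}


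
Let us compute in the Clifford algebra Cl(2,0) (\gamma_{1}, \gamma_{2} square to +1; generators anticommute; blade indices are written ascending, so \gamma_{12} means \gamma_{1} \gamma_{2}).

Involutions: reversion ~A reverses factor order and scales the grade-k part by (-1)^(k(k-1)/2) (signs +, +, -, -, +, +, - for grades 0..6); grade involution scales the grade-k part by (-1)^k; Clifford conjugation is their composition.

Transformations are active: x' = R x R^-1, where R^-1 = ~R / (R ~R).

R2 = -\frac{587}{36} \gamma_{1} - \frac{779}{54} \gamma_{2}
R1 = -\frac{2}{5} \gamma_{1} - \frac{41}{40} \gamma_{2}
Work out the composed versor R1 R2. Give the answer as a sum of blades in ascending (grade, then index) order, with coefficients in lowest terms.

Distribute over the terms of R1 (each basis-blade product reordered to ascending indices, repeated generators contracted through their squares):
(-\frac{2}{5} \gamma_{1}) R2 = \frac{587}{90} + \frac{779}{135} \gamma_{12}
(-\frac{41}{40} \gamma_{2}) R2 = \frac{31939}{2160} - \frac{24067}{1440} \gamma_{12}
Summing the partial products and collecting blades:
Answer: \frac{46027}{2160} - \frac{47273}{4320} \gamma_{12}


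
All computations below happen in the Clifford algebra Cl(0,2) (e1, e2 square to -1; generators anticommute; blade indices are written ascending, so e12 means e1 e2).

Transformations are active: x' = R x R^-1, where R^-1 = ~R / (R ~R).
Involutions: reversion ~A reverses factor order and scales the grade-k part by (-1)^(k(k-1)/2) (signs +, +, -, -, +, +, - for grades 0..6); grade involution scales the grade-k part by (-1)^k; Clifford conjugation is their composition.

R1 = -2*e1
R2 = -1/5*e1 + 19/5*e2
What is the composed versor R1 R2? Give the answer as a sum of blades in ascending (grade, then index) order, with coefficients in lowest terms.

Distribute over the terms of R1 (each basis-blade product reordered to ascending indices, repeated generators contracted through their squares):
(-2*e1) R2 = -2/5 - 38/5*e12
Answer: -2/5 - 38/5*e12


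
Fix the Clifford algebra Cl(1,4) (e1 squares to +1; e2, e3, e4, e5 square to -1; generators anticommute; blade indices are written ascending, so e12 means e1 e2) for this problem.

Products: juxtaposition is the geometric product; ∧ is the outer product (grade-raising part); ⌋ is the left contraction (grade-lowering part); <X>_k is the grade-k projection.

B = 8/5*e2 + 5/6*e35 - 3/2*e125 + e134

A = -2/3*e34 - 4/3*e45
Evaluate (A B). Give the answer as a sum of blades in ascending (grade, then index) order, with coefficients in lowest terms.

step 1: 2/3*e1 + 10/9*e34 - 5/9*e45 - 2*e124 - 4/3*e135 - 16/15*e234 - 32/15*e245 + e12345
Answer: 2/3*e1 + 10/9*e34 - 5/9*e45 - 2*e124 - 4/3*e135 - 16/15*e234 - 32/15*e245 + e12345


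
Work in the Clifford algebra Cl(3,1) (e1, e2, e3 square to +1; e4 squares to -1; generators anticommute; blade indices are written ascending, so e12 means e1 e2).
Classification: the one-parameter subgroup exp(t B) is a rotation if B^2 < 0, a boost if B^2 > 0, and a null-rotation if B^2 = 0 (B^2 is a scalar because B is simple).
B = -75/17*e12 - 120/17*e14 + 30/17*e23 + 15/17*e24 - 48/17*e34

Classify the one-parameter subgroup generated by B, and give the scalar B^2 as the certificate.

B^2 term by term: the squares give (-75/17)^2*(e12)^2 + (-120/17)^2*(e14)^2 + (30/17)^2*(e23)^2 + (15/17)^2*(e24)^2 + (-48/17)^2*(e34)^2 = 5625/289*(-1) + 14400/289*(+1) + 900/289*(-1) + 225/289*(+1) + 2304/289*(+1) = 36 (each basis 2-blade squares to minus the product of its generators' squares); cross terms between blades sharing an index anticommute and cancel; the commuting (index-disjoint) pairs give grade-4 terms 2*c*c'*(blade product), which cancel blade by blade — e1234: 7200/289 - 7200/289 = 0 — confirming B is simple. So B^2 = 36.
Answer: boost, certificate B^2 = 36. The invariant at work: B^2 = 36 is unchanged by conjugation, hence its sign classifies the subgroup whatever basis B is written in.


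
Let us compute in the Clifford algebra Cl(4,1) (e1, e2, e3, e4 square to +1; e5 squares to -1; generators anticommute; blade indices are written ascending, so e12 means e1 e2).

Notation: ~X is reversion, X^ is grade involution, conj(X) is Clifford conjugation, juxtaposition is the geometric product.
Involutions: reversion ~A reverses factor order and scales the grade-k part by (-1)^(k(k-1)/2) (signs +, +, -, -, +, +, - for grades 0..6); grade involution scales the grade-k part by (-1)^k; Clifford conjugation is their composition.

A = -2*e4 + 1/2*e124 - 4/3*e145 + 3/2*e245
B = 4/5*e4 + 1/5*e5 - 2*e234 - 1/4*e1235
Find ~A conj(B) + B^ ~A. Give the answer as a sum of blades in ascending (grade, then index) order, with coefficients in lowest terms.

first term: 8/5 + 2/5*e12 + e13 + 4/15*e14 + 16/15*e15 + 4*e23 - 3/10*e24 - 6/5*e25 - 3*e35 + 2/5*e45 + 3/8*e134 + 1/3*e234 + 1/8*e345 + 8/3*e1235 + 1/10*e1245 - 1/2*e12345
second term: 8/5 + 2/5*e12 + e13 + 4/15*e14 + 16/15*e15 - 4*e23 - 3/10*e24 - 6/5*e25 - 3*e35 - 2/5*e45 + 3/8*e134 + 1/3*e234 + 1/8*e345 - 8/3*e1235 - 1/10*e1245 - 1/2*e12345
Answer: 16/5 + 4/5*e12 + 2*e13 + 8/15*e14 + 32/15*e15 - 3/5*e24 - 12/5*e25 - 6*e35 + 3/4*e134 + 2/3*e234 + 1/4*e345 - e12345


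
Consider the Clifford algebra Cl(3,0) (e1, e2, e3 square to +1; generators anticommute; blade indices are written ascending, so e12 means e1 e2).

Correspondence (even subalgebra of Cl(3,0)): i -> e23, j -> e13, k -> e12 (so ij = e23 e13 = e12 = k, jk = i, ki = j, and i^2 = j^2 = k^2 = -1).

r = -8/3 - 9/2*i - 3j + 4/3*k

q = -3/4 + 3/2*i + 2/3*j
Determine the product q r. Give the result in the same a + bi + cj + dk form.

In blades: q = -3/4 + 2/3*e13 + 3/2*e23, r = -8/3 + 4/3*e12 - 3*e13 - 9/2*e23.
Distribute q over r term by term (generator squares from the signature, products reordered to ascending indices): (-3/4)*r = 2 - e12 + 9/4*e13 + 27/8*e23; (2/3*e13)*r = 2 + 3*e12 - 16/9*e13 + 8/9*e23; (3/2*e23)*r = 27/4 - 9/2*e12 - 2*e13 - 4*e23.
Sum: 43/4 - 5/2*e12 - 55/36*e13 + 19/72*e23; translating back through the correspondence:
Answer: 43/4 + 19/72*i - 55/36*j - 5/2*k
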